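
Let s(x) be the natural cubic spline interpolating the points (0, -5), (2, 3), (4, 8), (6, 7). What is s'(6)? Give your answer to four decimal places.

Let M_i = s''(x_i). Step sizes h_i = 2, 2, 2; slopes of the chords Δ_i = (y_(i+1) - y_i)/h_i = 4, 5/2, -1/2.
  2·M_0 + 8·M_1 + 2·M_2 = 6(Δ_1 - Δ_0) = -9
  2·M_1 + 8·M_2 + 2·M_3 = 6(Δ_2 - Δ_1) = -18
Natural end conditions: M_0 = M_3 = 0.
Hence M_0 = 0, M_1 = -3/5, M_2 = -21/10, M_3 = 0.
On [4, 6], s'(x) = b_2 + 2c_2·(x - 4) + 3d_2·(x - 4)² with b_2 = Δ_2 - h_2(2M_2 + M_3)/6 = 9/10, c_2 = M_2/2 = -21/20, d_2 = (M_3 - M_2)/(6h_2) = 7/40. So s'(6) = -6/5.

-1.2000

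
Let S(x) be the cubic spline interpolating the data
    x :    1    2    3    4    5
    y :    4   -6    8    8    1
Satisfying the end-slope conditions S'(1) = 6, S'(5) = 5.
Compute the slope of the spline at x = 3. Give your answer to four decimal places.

13.4286

Write m_i for S''(x_i). With h_i = 1, 1, 1, 1 and divided differences Δ_i = -10, 14, 0, -7, the continuity of S' gives the tridiagonal system
  1·m_0 + 4·m_1 + 1·m_2 = 6(Δ_1 - Δ_0) = 144
  1·m_1 + 4·m_2 + 1·m_3 = 6(Δ_2 - Δ_1) = -84
  1·m_2 + 4·m_3 + 1·m_4 = 6(Δ_3 - Δ_2) = -42
Clamped end conditions give two more equations: 2h_0·m_0 + h_0·m_1 = 6(Δ_0 - S'(1)) = -96 and h_3·m_3 + 2h_3·m_4 = 6(S'(5) - Δ_3) = 72.
Hence m_0 = -562/7, m_1 = 452/7, m_2 = -34, m_3 = -88/7, m_4 = 296/7.
On [3, 4], S'(x) = b_2 + 2c_2·(x - 3) + 3d_2·(x - 3)² with b_2 = Δ_2 - h_2(2m_2 + m_3)/6 = 94/7, c_2 = m_2/2 = -17, d_2 = (m_3 - m_2)/(6h_2) = 25/7. So S'(3) = 94/7.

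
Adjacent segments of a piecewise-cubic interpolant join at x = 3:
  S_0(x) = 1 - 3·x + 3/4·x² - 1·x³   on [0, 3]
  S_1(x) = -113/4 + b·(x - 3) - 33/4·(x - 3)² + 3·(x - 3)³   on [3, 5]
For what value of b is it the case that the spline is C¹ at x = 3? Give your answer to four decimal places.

-25.5000

S_0'(x) = -3 + 3/2·x - 3·x², so S_0'(3) = -51/2. On the right, S_1'(3) = b, so b = -51/2.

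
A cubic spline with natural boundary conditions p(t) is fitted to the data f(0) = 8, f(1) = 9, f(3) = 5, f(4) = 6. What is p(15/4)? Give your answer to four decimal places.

5.5742

With M_i denoting the second derivative at x_i, h_i = 1, 2, 1, and Δ_i = (y_(i+1) − y_i)/h_i = 1, -2, 1:
  1·M_0 + 6·M_1 + 2·M_2 = 6(Δ_1 - Δ_0) = -18
  2·M_1 + 6·M_2 + 1·M_3 = 6(Δ_2 - Δ_1) = 18
Natural end conditions: M_0 = M_3 = 0.
Solving the tridiagonal system: M_0 = 0, M_1 = -9/2, M_2 = 9/2, M_3 = 0.
On [3, 4], p(t) = 5 - 1/2·(t - 3) + 9/4·(t - 3)² - 3/4·(t - 3)³.
With (t - 3) = 3/4: p(15/4) = 1427/256.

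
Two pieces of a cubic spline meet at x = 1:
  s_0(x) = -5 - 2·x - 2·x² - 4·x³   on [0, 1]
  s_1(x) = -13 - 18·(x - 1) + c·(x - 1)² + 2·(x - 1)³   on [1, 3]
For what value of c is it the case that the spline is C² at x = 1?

-14

s_0''(x) = -4 - 24·x, so s_0''(1) = -28. On the right, s_1''(1) = 2c, so c = -14.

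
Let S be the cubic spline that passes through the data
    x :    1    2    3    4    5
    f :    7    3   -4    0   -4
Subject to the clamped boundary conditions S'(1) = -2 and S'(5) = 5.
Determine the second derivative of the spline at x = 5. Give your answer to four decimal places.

41.5000

With M_i denoting the second derivative at x_i, h_i = 1, 1, 1, 1, and Δ_i = (y_(i+1) − y_i)/h_i = -4, -7, 4, -4:
  1·M_0 + 4·M_1 + 1·M_2 = 6(Δ_1 - Δ_0) = -18
  1·M_1 + 4·M_2 + 1·M_3 = 6(Δ_2 - Δ_1) = 66
  1·M_2 + 4·M_3 + 1·M_4 = 6(Δ_3 - Δ_2) = -48
Clamped end conditions give two more equations: 2h_0·M_0 + h_0·M_1 = 6(Δ_0 - S'(1)) = -12 and h_3·M_3 + 2h_3·M_4 = 6(S'(5) - Δ_3) = 54.
Solving the tridiagonal system: M_0 = -1/2, M_1 = -11, M_2 = 53/2, M_3 = -29, M_4 = 83/2.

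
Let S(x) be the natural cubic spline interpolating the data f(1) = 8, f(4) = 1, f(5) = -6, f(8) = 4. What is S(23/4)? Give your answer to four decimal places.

-7.5938

Write M_i for S''(x_i). With h_i = 3, 1, 3 and divided differences Δ_i = -7/3, -7, 10/3, the continuity of S' gives the tridiagonal system
  3·M_0 + 8·M_1 + 1·M_2 = 6(Δ_1 - Δ_0) = -28
  1·M_1 + 8·M_2 + 3·M_3 = 6(Δ_2 - Δ_1) = 62
Natural end conditions: M_0 = M_3 = 0.
Solving: M_0 = 0, M_1 = -286/63, M_2 = 524/63, M_3 = 0.
On [5, 8], S(x) = -6 - 314/63·(x - 5) + 262/63·(x - 5)² - 262/567·(x - 5)³.
With (x - 5) = 3/4: S(23/4) = -243/32.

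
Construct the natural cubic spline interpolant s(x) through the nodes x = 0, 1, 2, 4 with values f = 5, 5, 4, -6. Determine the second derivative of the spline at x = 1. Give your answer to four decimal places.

Put σ_i = s'' at the i-th knot. Here h = (1, 1, 2) and Δ = (0, -1, -5), so the interior equations h_(i-1)·σ_(i-1) + 2(h_(i-1)+h_i)·σ_i + h_i·σ_(i+1) = 6(Δ_i − Δ_(i-1)) read
  1·σ_0 + 4·σ_1 + 1·σ_2 = 6(Δ_1 - Δ_0) = -6
  1·σ_1 + 6·σ_2 + 2·σ_3 = 6(Δ_2 - Δ_1) = -24
Natural end conditions: σ_0 = σ_3 = 0.
Forward elimination and back-substitution give σ_0 = 0, σ_1 = -12/23, σ_2 = -90/23, σ_3 = 0.

-0.5217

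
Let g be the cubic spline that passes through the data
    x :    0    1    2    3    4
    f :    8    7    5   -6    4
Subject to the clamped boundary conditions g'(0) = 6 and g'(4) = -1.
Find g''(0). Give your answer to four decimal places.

Write σ_i for g''(x_i). With h_i = 1, 1, 1, 1 and divided differences Δ_i = -1, -2, -11, 10, the continuity of g' gives the tridiagonal system
  1·σ_0 + 4·σ_1 + 1·σ_2 = 6(Δ_1 - Δ_0) = -6
  1·σ_1 + 4·σ_2 + 1·σ_3 = 6(Δ_2 - Δ_1) = -54
  1·σ_2 + 4·σ_3 + 1·σ_4 = 6(Δ_3 - Δ_2) = 126
Clamped end conditions give two more equations: 2h_0·σ_0 + h_0·σ_1 = 6(Δ_0 - g'(0)) = -42 and h_3·σ_3 + 2h_3·σ_4 = 6(g'(4) - Δ_3) = -66.
Hence σ_0 = -769/28, σ_1 = 181/14, σ_2 = -121/4, σ_3 = 757/14, σ_4 = -1681/28.

-27.4643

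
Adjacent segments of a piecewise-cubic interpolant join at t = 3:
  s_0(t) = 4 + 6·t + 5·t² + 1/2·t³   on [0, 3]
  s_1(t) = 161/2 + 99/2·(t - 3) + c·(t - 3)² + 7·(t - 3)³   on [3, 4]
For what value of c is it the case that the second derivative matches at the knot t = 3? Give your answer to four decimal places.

9.5000

s_0''(t) = 10 + 3·t, so s_0''(3) = 19. On the right, s_1''(3) = 2c, so c = 19/2.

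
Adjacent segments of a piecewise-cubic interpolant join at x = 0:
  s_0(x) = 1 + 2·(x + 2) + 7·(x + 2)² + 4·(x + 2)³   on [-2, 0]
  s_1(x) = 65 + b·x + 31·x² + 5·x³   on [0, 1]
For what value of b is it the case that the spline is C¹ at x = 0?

s_0'(x) = 2 + 14·(x + 2) + 12·(x + 2)², so s_0'(0) = 78. On the right, s_1'(0) = b, so b = 78.

78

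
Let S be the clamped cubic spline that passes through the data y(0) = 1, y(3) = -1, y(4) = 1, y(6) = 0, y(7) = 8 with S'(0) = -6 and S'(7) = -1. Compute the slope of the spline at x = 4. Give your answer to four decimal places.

Write M_i for S''(x_i). With h_i = 3, 1, 2, 1 and divided differences Δ_i = -2/3, 2, -1/2, 8, the continuity of S' gives the tridiagonal system
  3·M_0 + 8·M_1 + 1·M_2 = 6(Δ_1 - Δ_0) = 16
  1·M_1 + 6·M_2 + 2·M_3 = 6(Δ_2 - Δ_1) = -15
  2·M_2 + 6·M_3 + 1·M_4 = 6(Δ_3 - Δ_2) = 51
Clamped end conditions give two more equations: 2h_0·M_0 + h_0·M_1 = 6(Δ_0 - S'(0)) = 32 and h_3·M_3 + 2h_3·M_4 = 6(S'(7) - Δ_3) = -54.
Hence M_0 = 3427/732, M_1 = 159/122, M_2 = -2067/244, M_3 = 1053/61, M_4 = -4347/122.
On [4, 6], S'(x) = b_2 + 2c_2·(x - 4) + 3d_2·(x - 4)² with b_2 = Δ_2 - h_2(2M_2 + M_3)/6 = -37/61, c_2 = M_2/2 = -2067/488, d_2 = (M_3 - M_2)/(6h_2) = 2093/976. So S'(4) = -37/61.

-0.6066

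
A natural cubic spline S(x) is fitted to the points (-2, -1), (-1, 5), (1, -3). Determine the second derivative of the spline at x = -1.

-10

With M_i denoting the second derivative at x_i, h_i = 1, 2, and Δ_i = (y_(i+1) − y_i)/h_i = 6, -4:
  1·M_0 + 6·M_1 + 2·M_2 = 6(Δ_1 - Δ_0) = -60
Natural end conditions: M_0 = M_2 = 0.
Solving: M_0 = 0, M_1 = -10, M_2 = 0.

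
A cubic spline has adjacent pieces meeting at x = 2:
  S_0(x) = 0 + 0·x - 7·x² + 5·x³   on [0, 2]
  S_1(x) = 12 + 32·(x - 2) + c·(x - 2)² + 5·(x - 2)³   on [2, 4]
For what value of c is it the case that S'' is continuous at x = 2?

S_0''(x) = -14 + 30·x, so S_0''(2) = 46. On the right, S_1''(2) = 2c, so c = 23.

23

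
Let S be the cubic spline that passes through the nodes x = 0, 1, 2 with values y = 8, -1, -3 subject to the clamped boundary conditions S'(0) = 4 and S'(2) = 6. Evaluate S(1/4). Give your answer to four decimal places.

7.6602

Let M_i = S''(x_i). Step sizes h_i = 1, 1; slopes of the chords Δ_i = (y_(i+1) - y_i)/h_i = -9, -2.
  1·M_0 + 4·M_1 + 1·M_2 = 6(Δ_1 - Δ_0) = 42
Clamped end conditions give two more equations: 2h_0·M_0 + h_0·M_1 = 6(Δ_0 - S'(0)) = -78 and h_1·M_1 + 2h_1·M_2 = 6(S'(2) - Δ_1) = 48.
Forward elimination and back-substitution give M_0 = -97/2, M_1 = 19, M_2 = 29/2.
On [0, 1], S(x) = 8 + 4·x - 97/4·x² + 45/4·x³.
With x = 1/4: S(1/4) = 1961/256.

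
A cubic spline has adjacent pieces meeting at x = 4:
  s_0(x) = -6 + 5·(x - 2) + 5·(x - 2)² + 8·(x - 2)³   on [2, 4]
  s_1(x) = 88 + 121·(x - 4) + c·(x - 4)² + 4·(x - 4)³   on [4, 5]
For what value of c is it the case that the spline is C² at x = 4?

s_0''(x) = 10 + 48·(x - 2), so s_0''(4) = 106. On the right, s_1''(4) = 2c, so c = 53.

53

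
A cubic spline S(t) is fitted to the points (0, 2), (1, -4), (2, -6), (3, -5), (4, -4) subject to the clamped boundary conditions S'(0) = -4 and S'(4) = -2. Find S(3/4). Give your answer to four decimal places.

Write m_i for S''(x_i). With h_i = 1, 1, 1, 1 and divided differences Δ_i = -6, -2, 1, 1, the continuity of S' gives the tridiagonal system
  1·m_0 + 4·m_1 + 1·m_2 = 6(Δ_1 - Δ_0) = 24
  1·m_1 + 4·m_2 + 1·m_3 = 6(Δ_2 - Δ_1) = 18
  1·m_2 + 4·m_3 + 1·m_4 = 6(Δ_3 - Δ_2) = 0
Clamped end conditions give two more equations: 2h_0·m_0 + h_0·m_1 = 6(Δ_0 - S'(0)) = -12 and h_3·m_3 + 2h_3·m_4 = 6(S'(4) - Δ_3) = -18.
Solving: m_0 = -10, m_1 = 8, m_2 = 2, m_3 = 2, m_4 = -10.
On [0, 1], S(t) = 2 - 4·t - 5·t² + 3·t³.
With t = 3/4: S(3/4) = -163/64.

-2.5469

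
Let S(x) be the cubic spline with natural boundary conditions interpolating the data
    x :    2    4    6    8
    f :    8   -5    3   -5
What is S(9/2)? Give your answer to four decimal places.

-3.8594

Write m_i for S''(x_i). With h_i = 2, 2, 2 and divided differences Δ_i = -13/2, 4, -4, the continuity of S' gives the tridiagonal system
  2·m_0 + 8·m_1 + 2·m_2 = 6(Δ_1 - Δ_0) = 63
  2·m_1 + 8·m_2 + 2·m_3 = 6(Δ_2 - Δ_1) = -48
Natural end conditions: m_0 = m_3 = 0.
Solving: m_0 = 0, m_1 = 10, m_2 = -17/2, m_3 = 0.
On [4, 6], S(x) = -5 + 1/6·(x - 4) + 5·(x - 4)² - 37/24·(x - 4)³.
With (x - 4) = 1/2: S(9/2) = -247/64.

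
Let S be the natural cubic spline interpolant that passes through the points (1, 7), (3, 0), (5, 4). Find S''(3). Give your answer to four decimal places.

4.1250

With M_i denoting the second derivative at x_i, h_i = 2, 2, and Δ_i = (y_(i+1) − y_i)/h_i = -7/2, 2:
  2·M_0 + 8·M_1 + 2·M_2 = 6(Δ_1 - Δ_0) = 33
Natural end conditions: M_0 = M_2 = 0.
Forward elimination and back-substitution give M_0 = 0, M_1 = 33/8, M_2 = 0.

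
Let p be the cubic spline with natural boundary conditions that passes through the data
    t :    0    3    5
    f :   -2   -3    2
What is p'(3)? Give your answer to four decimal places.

1.3667

Put σ_i = p'' at the i-th knot. Here h = (3, 2) and Δ = (-1/3, 5/2), so the interior equations h_(i-1)·σ_(i-1) + 2(h_(i-1)+h_i)·σ_i + h_i·σ_(i+1) = 6(Δ_i − Δ_(i-1)) read
  3·σ_0 + 10·σ_1 + 2·σ_2 = 6(Δ_1 - Δ_0) = 17
Natural end conditions: σ_0 = σ_2 = 0.
Hence σ_0 = 0, σ_1 = 17/10, σ_2 = 0.
On [3, 5], p'(t) = b_1 + 2c_1·(t - 3) + 3d_1·(t - 3)² with b_1 = Δ_1 - h_1(2σ_1 + σ_2)/6 = 41/30, c_1 = σ_1/2 = 17/20, d_1 = (σ_2 - σ_1)/(6h_1) = -17/120. So p'(3) = 41/30.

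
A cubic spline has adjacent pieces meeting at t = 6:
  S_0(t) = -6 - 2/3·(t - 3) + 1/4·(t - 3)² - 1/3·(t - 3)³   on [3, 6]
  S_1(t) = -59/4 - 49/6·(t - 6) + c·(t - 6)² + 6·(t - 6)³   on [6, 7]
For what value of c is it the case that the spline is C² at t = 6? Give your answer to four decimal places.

-2.7500

S_0''(t) = 1/2 - 2·(t - 3), so S_0''(6) = -11/2. On the right, S_1''(6) = 2c, so c = -11/4.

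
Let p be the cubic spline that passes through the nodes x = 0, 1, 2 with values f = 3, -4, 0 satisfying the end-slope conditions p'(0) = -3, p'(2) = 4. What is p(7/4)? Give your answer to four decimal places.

Put σ_i = p'' at the i-th knot. Here h = (1, 1) and Δ = (-7, 4), so the interior equations h_(i-1)·σ_(i-1) + 2(h_(i-1)+h_i)·σ_i + h_i·σ_(i+1) = 6(Δ_i − Δ_(i-1)) read
  1·σ_0 + 4·σ_1 + 1·σ_2 = 6(Δ_1 - Δ_0) = 66
Clamped end conditions give two more equations: 2h_0·σ_0 + h_0·σ_1 = 6(Δ_0 - p'(0)) = -24 and h_1·σ_1 + 2h_1·σ_2 = 6(p'(2) - Δ_1) = 0.
Hence σ_0 = -25, σ_1 = 26, σ_2 = -13.
On [1, 2], p(x) = -4 - 5/2·(x - 1) + 13·(x - 1)² - 13/2·(x - 1)³.
With (x - 1) = 3/4: p(7/4) = -167/128.

-1.3047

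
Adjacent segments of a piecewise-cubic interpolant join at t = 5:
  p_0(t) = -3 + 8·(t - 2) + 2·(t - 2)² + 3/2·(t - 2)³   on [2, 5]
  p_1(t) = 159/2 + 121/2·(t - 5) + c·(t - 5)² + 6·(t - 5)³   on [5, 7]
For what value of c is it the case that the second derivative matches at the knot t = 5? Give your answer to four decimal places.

15.5000

p_0''(t) = 4 + 9·(t - 2), so p_0''(5) = 31. On the right, p_1''(5) = 2c, so c = 31/2.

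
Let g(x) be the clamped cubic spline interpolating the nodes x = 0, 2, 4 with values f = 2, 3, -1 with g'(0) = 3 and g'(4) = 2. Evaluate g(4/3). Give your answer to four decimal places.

3.8889

With m_i denoting the second derivative at x_i, h_i = 2, 2, and Δ_i = (y_(i+1) − y_i)/h_i = 1/2, -2:
  2·m_0 + 8·m_1 + 2·m_2 = 6(Δ_1 - Δ_0) = -15
Clamped end conditions give two more equations: 2h_0·m_0 + h_0·m_1 = 6(Δ_0 - g'(0)) = -15 and h_1·m_1 + 2h_1·m_2 = 6(g'(4) - Δ_1) = 24.
Forward elimination and back-substitution give m_0 = -17/8, m_1 = -13/4, m_2 = 61/8.
On [0, 2], g(x) = 2 + 3·x - 17/16·x² - 3/32·x³.
With x = 4/3: g(4/3) = 35/9.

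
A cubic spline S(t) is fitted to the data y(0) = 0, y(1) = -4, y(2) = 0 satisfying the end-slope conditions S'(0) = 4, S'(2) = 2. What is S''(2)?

-19

Let M_i = S''(x_i). Step sizes h_i = 1, 1; slopes of the chords Δ_i = (y_(i+1) - y_i)/h_i = -4, 4.
  1·M_0 + 4·M_1 + 1·M_2 = 6(Δ_1 - Δ_0) = 48
Clamped end conditions give two more equations: 2h_0·M_0 + h_0·M_1 = 6(Δ_0 - S'(0)) = -48 and h_1·M_1 + 2h_1·M_2 = 6(S'(2) - Δ_1) = -12.
Solving the tridiagonal system: M_0 = -37, M_1 = 26, M_2 = -19.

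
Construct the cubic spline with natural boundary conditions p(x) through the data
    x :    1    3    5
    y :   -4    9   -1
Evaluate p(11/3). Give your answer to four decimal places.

Let m_i = p''(x_i). Step sizes h_i = 2, 2; slopes of the chords Δ_i = (y_(i+1) - y_i)/h_i = 13/2, -5.
  2·m_0 + 8·m_1 + 2·m_2 = 6(Δ_1 - Δ_0) = -69
Natural end conditions: m_0 = m_2 = 0.
Solving: m_0 = 0, m_1 = -69/8, m_2 = 0.
On [3, 5], p(x) = 9 + 3/4·(x - 3) - 69/16·(x - 3)² + 23/32·(x - 3)³.
With (x - 3) = 2/3: p(11/3) = 421/54.

7.7963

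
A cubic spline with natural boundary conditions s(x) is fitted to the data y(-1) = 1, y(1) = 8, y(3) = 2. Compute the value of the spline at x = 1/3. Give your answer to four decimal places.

6.8704

Let σ_i = s''(x_i). Step sizes h_i = 2, 2; slopes of the chords Δ_i = (y_(i+1) - y_i)/h_i = 7/2, -3.
  2·σ_0 + 8·σ_1 + 2·σ_2 = 6(Δ_1 - Δ_0) = -39
Natural end conditions: σ_0 = σ_2 = 0.
Solving: σ_0 = 0, σ_1 = -39/8, σ_2 = 0.
On [-1, 1], s(x) = 1 + 41/8·(x + 1) + 0·(x + 1)² - 13/32·(x + 1)³.
With (x + 1) = 4/3: s(1/3) = 371/54.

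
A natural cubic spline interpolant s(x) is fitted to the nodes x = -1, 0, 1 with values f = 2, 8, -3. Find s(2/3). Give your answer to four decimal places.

Put M_i = s'' at the i-th knot. Here h = (1, 1) and Δ = (6, -11), so the interior equations h_(i-1)·M_(i-1) + 2(h_(i-1)+h_i)·M_i + h_i·M_(i+1) = 6(Δ_i − Δ_(i-1)) read
  1·M_0 + 4·M_1 + 1·M_2 = 6(Δ_1 - Δ_0) = -102
Natural end conditions: M_0 = M_2 = 0.
Hence M_0 = 0, M_1 = -51/2, M_2 = 0.
On [0, 1], s(x) = 8 - 5/2·x - 51/4·x² + 17/4·x³.
With x = 2/3: s(2/3) = 52/27.

1.9259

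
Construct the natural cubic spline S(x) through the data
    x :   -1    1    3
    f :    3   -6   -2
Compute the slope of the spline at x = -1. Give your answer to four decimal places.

-6.1250

Let m_i = S''(x_i). Step sizes h_i = 2, 2; slopes of the chords Δ_i = (y_(i+1) - y_i)/h_i = -9/2, 2.
  2·m_0 + 8·m_1 + 2·m_2 = 6(Δ_1 - Δ_0) = 39
Natural end conditions: m_0 = m_2 = 0.
Solving the tridiagonal system: m_0 = 0, m_1 = 39/8, m_2 = 0.
On [-1, 1], S'(x) = b_0 + 2c_0·(x + 1) + 3d_0·(x + 1)² with b_0 = Δ_0 - h_0(2m_0 + m_1)/6 = -49/8, c_0 = m_0/2 = 0, d_0 = (m_1 - m_0)/(6h_0) = 13/32. So S'(-1) = -49/8.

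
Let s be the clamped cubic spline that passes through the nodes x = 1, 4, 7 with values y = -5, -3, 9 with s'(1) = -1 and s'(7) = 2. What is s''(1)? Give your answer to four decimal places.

0.5000

Put σ_i = s'' at the i-th knot. Here h = (3, 3) and Δ = (2/3, 4), so the interior equations h_(i-1)·σ_(i-1) + 2(h_(i-1)+h_i)·σ_i + h_i·σ_(i+1) = 6(Δ_i − Δ_(i-1)) read
  3·σ_0 + 12·σ_1 + 3·σ_2 = 6(Δ_1 - Δ_0) = 20
Clamped end conditions give two more equations: 2h_0·σ_0 + h_0·σ_1 = 6(Δ_0 - s'(1)) = 10 and h_1·σ_1 + 2h_1·σ_2 = 6(s'(7) - Δ_1) = -12.
Hence σ_0 = 1/2, σ_1 = 7/3, σ_2 = -19/6.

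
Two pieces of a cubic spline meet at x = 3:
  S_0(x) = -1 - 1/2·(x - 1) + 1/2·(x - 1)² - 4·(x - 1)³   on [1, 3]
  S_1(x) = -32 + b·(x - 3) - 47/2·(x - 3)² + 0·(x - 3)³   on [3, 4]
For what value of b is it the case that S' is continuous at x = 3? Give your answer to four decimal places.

-46.5000

S_0'(x) = -1/2 + 1·(x - 1) - 12·(x - 1)², so S_0'(3) = -93/2. On the right, S_1'(3) = b, so b = -93/2.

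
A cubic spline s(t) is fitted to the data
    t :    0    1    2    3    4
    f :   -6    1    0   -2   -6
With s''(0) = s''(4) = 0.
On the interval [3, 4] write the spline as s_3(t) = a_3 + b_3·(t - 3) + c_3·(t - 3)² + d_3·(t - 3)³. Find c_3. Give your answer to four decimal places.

Put σ_i = s'' at the i-th knot. Here h = (1, 1, 1, 1) and Δ = (7, -1, -2, -4), so the interior equations h_(i-1)·σ_(i-1) + 2(h_(i-1)+h_i)·σ_i + h_i·σ_(i+1) = 6(Δ_i − Δ_(i-1)) read
  1·σ_0 + 4·σ_1 + 1·σ_2 = 6(Δ_1 - Δ_0) = -48
  1·σ_1 + 4·σ_2 + 1·σ_3 = 6(Δ_2 - Δ_1) = -6
  1·σ_2 + 4·σ_3 + 1·σ_4 = 6(Δ_3 - Δ_2) = -12
Natural end conditions: σ_0 = σ_4 = 0.
Hence σ_0 = 0, σ_1 = -177/14, σ_2 = 18/7, σ_3 = -51/14, σ_4 = 0.
On [3, 4], with s_3(t) = a_3 + b_3·(t - 3) + c_3·(t - 3)² + d_3·(t - 3)³: c_3 = σ_3/2 = -51/28, d_3 = (σ_4 - σ_3)/(6h_3) = 17/28, b_3 = Δ_3 - h_3(2σ_3 + σ_4)/6 = -39/14.

-1.8214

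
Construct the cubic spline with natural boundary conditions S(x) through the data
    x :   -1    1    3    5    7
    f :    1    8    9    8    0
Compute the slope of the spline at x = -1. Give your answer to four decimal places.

With m_i denoting the second derivative at x_i, h_i = 2, 2, 2, 2, and Δ_i = (y_(i+1) − y_i)/h_i = 7/2, 1/2, -1/2, -4:
  2·m_0 + 8·m_1 + 2·m_2 = 6(Δ_1 - Δ_0) = -18
  2·m_1 + 8·m_2 + 2·m_3 = 6(Δ_2 - Δ_1) = -6
  2·m_2 + 8·m_3 + 2·m_4 = 6(Δ_3 - Δ_2) = -21
Natural end conditions: m_0 = m_4 = 0.
Forward elimination and back-substitution give m_0 = 0, m_1 = -267/112, m_2 = 15/28, m_3 = -309/112, m_4 = 0.
On [-1, 1], S'(x) = b_0 + 2c_0·(x + 1) + 3d_0·(x + 1)² with b_0 = Δ_0 - h_0(2m_0 + m_1)/6 = 481/112, c_0 = m_0/2 = 0, d_0 = (m_1 - m_0)/(6h_0) = -89/448. So S'(-1) = 481/112.

4.2946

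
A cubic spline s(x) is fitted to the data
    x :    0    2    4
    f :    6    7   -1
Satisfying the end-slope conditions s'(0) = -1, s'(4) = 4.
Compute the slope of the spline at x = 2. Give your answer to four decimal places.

-3.3750

Write M_i for s''(x_i). With h_i = 2, 2 and divided differences Δ_i = 1/2, -4, the continuity of s' gives the tridiagonal system
  2·M_0 + 8·M_1 + 2·M_2 = 6(Δ_1 - Δ_0) = -27
Clamped end conditions give two more equations: 2h_0·M_0 + h_0·M_1 = 6(Δ_0 - s'(0)) = 9 and h_1·M_1 + 2h_1·M_2 = 6(s'(4) - Δ_1) = 48.
Solving the tridiagonal system: M_0 = 55/8, M_1 = -37/4, M_2 = 133/8.
On [2, 4], s'(x) = b_1 + 2c_1·(x - 2) + 3d_1·(x - 2)² with b_1 = Δ_1 - h_1(2M_1 + M_2)/6 = -27/8, c_1 = M_1/2 = -37/8, d_1 = (M_2 - M_1)/(6h_1) = 69/32. So s'(2) = -27/8.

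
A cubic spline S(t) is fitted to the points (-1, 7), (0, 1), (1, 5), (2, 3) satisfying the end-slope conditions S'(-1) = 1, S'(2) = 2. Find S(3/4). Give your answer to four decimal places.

4.0594

Put σ_i = S'' at the i-th knot. Here h = (1, 1, 1) and Δ = (-6, 4, -2), so the interior equations h_(i-1)·σ_(i-1) + 2(h_(i-1)+h_i)·σ_i + h_i·σ_(i+1) = 6(Δ_i − Δ_(i-1)) read
  1·σ_0 + 4·σ_1 + 1·σ_2 = 6(Δ_1 - Δ_0) = 60
  1·σ_1 + 4·σ_2 + 1·σ_3 = 6(Δ_2 - Δ_1) = -36
Clamped end conditions give two more equations: 2h_0·σ_0 + h_0·σ_1 = 6(Δ_0 - S'(-1)) = -42 and h_2·σ_2 + 2h_2·σ_3 = 6(S'(2) - Δ_2) = 24.
Forward elimination and back-substitution give σ_0 = -536/15, σ_1 = 442/15, σ_2 = -332/15, σ_3 = 346/15.
On [0, 1], S(t) = 1 - 32/15·t + 221/15·t² - 43/5·t³.
With t = 3/4: S(3/4) = 1299/320.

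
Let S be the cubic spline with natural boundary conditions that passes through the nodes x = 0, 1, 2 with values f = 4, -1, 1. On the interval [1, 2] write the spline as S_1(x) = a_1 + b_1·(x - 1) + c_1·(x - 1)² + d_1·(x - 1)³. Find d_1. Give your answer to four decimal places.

-1.7500

Write M_i for S''(x_i). With h_i = 1, 1 and divided differences Δ_i = -5, 2, the continuity of S' gives the tridiagonal system
  1·M_0 + 4·M_1 + 1·M_2 = 6(Δ_1 - Δ_0) = 42
Natural end conditions: M_0 = M_2 = 0.
Solving: M_0 = 0, M_1 = 21/2, M_2 = 0.
On [1, 2], with S_1(x) = a_1 + b_1·(x - 1) + c_1·(x - 1)² + d_1·(x - 1)³: c_1 = M_1/2 = 21/4, d_1 = (M_2 - M_1)/(6h_1) = -7/4, b_1 = Δ_1 - h_1(2M_1 + M_2)/6 = -3/2.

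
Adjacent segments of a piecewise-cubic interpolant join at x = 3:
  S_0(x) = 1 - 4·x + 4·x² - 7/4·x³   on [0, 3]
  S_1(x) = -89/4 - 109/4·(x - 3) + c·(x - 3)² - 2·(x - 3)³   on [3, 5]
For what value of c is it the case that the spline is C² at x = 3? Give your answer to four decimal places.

S_0''(x) = 8 - 21/2·x, so S_0''(3) = -47/2. On the right, S_1''(3) = 2c, so c = -47/4.

-11.7500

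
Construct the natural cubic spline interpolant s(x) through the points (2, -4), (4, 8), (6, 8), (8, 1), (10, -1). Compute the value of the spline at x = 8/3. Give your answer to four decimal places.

0.7778

With M_i denoting the second derivative at x_i, h_i = 2, 2, 2, 2, and Δ_i = (y_(i+1) − y_i)/h_i = 6, 0, -7/2, -1:
  2·M_0 + 8·M_1 + 2·M_2 = 6(Δ_1 - Δ_0) = -36
  2·M_1 + 8·M_2 + 2·M_3 = 6(Δ_2 - Δ_1) = -21
  2·M_2 + 8·M_3 + 2·M_4 = 6(Δ_3 - Δ_2) = 15
Natural end conditions: M_0 = M_4 = 0.
Solving the tridiagonal system: M_0 = 0, M_1 = -63/16, M_2 = -9/4, M_3 = 39/16, M_4 = 0.
On [2, 4], s(x) = -4 + 117/16·(x - 2) + 0·(x - 2)² - 21/64·(x - 2)³.
With (x - 2) = 2/3: s(8/3) = 7/9.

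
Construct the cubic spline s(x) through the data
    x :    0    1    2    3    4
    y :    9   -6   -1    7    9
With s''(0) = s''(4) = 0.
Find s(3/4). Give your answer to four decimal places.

-3.9023

Write M_i for s''(x_i). With h_i = 1, 1, 1, 1 and divided differences Δ_i = -15, 5, 8, 2, the continuity of s' gives the tridiagonal system
  1·M_0 + 4·M_1 + 1·M_2 = 6(Δ_1 - Δ_0) = 120
  1·M_1 + 4·M_2 + 1·M_3 = 6(Δ_2 - Δ_1) = 18
  1·M_2 + 4·M_3 + 1·M_4 = 6(Δ_3 - Δ_2) = -36
Natural end conditions: M_0 = M_4 = 0.
Forward elimination and back-substitution give M_0 = 0, M_1 = 423/14, M_2 = -6/7, M_3 = -123/14, M_4 = 0.
On [0, 1], s(x) = 9 - 561/28·x + 0·x² + 141/28·x³.
With x = 3/4: s(3/4) = -999/256.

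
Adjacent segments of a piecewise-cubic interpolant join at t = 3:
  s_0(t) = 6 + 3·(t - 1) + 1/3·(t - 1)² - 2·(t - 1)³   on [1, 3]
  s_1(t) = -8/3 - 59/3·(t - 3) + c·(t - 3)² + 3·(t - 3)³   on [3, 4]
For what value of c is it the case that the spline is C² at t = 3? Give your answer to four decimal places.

s_0''(t) = 2/3 - 12·(t - 1), so s_0''(3) = -70/3. On the right, s_1''(3) = 2c, so c = -35/3.

-11.6667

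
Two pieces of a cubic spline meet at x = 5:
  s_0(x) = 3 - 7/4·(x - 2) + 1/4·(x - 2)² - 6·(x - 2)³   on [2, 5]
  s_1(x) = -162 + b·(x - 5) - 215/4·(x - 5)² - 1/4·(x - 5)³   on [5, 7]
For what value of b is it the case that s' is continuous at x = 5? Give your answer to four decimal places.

-162.2500

s_0'(x) = -7/4 + 1/2·(x - 2) - 18·(x - 2)², so s_0'(5) = -649/4. On the right, s_1'(5) = b, so b = -649/4.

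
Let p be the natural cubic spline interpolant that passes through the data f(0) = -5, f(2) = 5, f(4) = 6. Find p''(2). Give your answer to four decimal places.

-3.3750

With σ_i denoting the second derivative at x_i, h_i = 2, 2, and Δ_i = (y_(i+1) − y_i)/h_i = 5, 1/2:
  2·σ_0 + 8·σ_1 + 2·σ_2 = 6(Δ_1 - Δ_0) = -27
Natural end conditions: σ_0 = σ_2 = 0.
Solving: σ_0 = 0, σ_1 = -27/8, σ_2 = 0.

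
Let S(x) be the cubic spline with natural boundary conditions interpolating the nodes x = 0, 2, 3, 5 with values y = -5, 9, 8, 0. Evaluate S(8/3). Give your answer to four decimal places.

Write M_i for S''(x_i). With h_i = 2, 1, 2 and divided differences Δ_i = 7, -1, -4, the continuity of S' gives the tridiagonal system
  2·M_0 + 6·M_1 + 1·M_2 = 6(Δ_1 - Δ_0) = -48
  1·M_1 + 6·M_2 + 2·M_3 = 6(Δ_2 - Δ_1) = -18
Natural end conditions: M_0 = M_3 = 0.
Solving the tridiagonal system: M_0 = 0, M_1 = -54/7, M_2 = -12/7, M_3 = 0.
On [2, 3], S(x) = 9 + 13/7·(x - 2) - 27/7·(x - 2)² + 1·(x - 2)³.
With (x - 2) = 2/3: S(8/3) = 1667/189.

8.8201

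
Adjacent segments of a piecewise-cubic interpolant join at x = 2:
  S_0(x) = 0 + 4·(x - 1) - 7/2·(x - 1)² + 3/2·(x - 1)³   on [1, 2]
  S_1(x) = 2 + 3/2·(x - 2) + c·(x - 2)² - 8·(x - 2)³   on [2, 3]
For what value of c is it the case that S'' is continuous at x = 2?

1

S_0''(x) = -7 + 9·(x - 1), so S_0''(2) = 2. On the right, S_1''(2) = 2c, so c = 1.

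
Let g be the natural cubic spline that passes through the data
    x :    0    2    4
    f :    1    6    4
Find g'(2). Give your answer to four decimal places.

0.7500

With σ_i denoting the second derivative at x_i, h_i = 2, 2, and Δ_i = (y_(i+1) − y_i)/h_i = 5/2, -1:
  2·σ_0 + 8·σ_1 + 2·σ_2 = 6(Δ_1 - Δ_0) = -21
Natural end conditions: σ_0 = σ_2 = 0.
Solving the tridiagonal system: σ_0 = 0, σ_1 = -21/8, σ_2 = 0.
On [2, 4], g'(x) = b_1 + 2c_1·(x - 2) + 3d_1·(x - 2)² with b_1 = Δ_1 - h_1(2σ_1 + σ_2)/6 = 3/4, c_1 = σ_1/2 = -21/16, d_1 = (σ_2 - σ_1)/(6h_1) = 7/32. So g'(2) = 3/4.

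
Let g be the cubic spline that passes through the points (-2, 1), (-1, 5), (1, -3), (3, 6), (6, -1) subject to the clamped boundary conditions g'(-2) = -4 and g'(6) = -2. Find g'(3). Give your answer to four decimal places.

3.4646

With σ_i denoting the second derivative at x_i, h_i = 1, 2, 2, 3, and Δ_i = (y_(i+1) − y_i)/h_i = 4, -4, 9/2, -7/3:
  1·σ_0 + 6·σ_1 + 2·σ_2 = 6(Δ_1 - Δ_0) = -48
  2·σ_1 + 8·σ_2 + 2·σ_3 = 6(Δ_2 - Δ_1) = 51
  2·σ_2 + 10·σ_3 + 3·σ_4 = 6(Δ_3 - Δ_2) = -41
Clamped end conditions give two more equations: 2h_0·σ_0 + h_0·σ_1 = 6(Δ_0 - g'(-2)) = 48 and h_3·σ_3 + 2h_3·σ_4 = 6(g'(6) - Δ_3) = 2.
Hence σ_0 = 6969/212, σ_1 = -1881/106, σ_2 = 5427/424, σ_3 = -843/106, σ_4 = 2741/636.
On [3, 6], g'(x) = b_3 + 2c_3·(x - 3) + 3d_3·(x - 3)² with b_3 = Δ_3 - h_3(2σ_3 + σ_4)/6 = 1469/424, c_3 = σ_3/2 = -843/212, d_3 = (σ_4 - σ_3)/(6h_3) = 7799/11448. So g'(3) = 1469/424.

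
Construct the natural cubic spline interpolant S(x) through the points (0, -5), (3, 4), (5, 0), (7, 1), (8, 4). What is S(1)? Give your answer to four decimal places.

With M_i denoting the second derivative at x_i, h_i = 3, 2, 2, 1, and Δ_i = (y_(i+1) − y_i)/h_i = 3, -2, 1/2, 3:
  3·M_0 + 10·M_1 + 2·M_2 = 6(Δ_1 - Δ_0) = -30
  2·M_1 + 8·M_2 + 2·M_3 = 6(Δ_2 - Δ_1) = 15
  2·M_2 + 6·M_3 + 1·M_4 = 6(Δ_3 - Δ_2) = 15
Natural end conditions: M_0 = M_4 = 0.
Hence M_0 = 0, M_1 = -45/13, M_2 = 30/13, M_3 = 45/26, M_4 = 0.
On [0, 3], S(x) = -5 + 123/26·x + 0·x² - 5/26·x³.
With x = 1: S(1) = -6/13.

-0.4615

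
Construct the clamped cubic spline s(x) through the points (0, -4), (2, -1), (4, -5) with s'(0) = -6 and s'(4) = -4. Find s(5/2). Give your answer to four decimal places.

Write M_i for s''(x_i). With h_i = 2, 2 and divided differences Δ_i = 3/2, -2, the continuity of s' gives the tridiagonal system
  2·M_0 + 8·M_1 + 2·M_2 = 6(Δ_1 - Δ_0) = -21
Clamped end conditions give two more equations: 2h_0·M_0 + h_0·M_1 = 6(Δ_0 - s'(0)) = 45 and h_1·M_1 + 2h_1·M_2 = 6(s'(4) - Δ_1) = -12.
Forward elimination and back-substitution give M_0 = 115/8, M_1 = -25/4, M_2 = 1/8.
On [2, 4], s(x) = -1 + 17/8·(x - 2) - 25/8·(x - 2)² + 17/32·(x - 2)³.
With (x - 2) = 1/2: s(5/2) = -167/256.

-0.6523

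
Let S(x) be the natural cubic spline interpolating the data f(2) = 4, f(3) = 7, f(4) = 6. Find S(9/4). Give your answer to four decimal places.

4.9844

Put m_i = S'' at the i-th knot. Here h = (1, 1) and Δ = (3, -1), so the interior equations h_(i-1)·m_(i-1) + 2(h_(i-1)+h_i)·m_i + h_i·m_(i+1) = 6(Δ_i − Δ_(i-1)) read
  1·m_0 + 4·m_1 + 1·m_2 = 6(Δ_1 - Δ_0) = -24
Natural end conditions: m_0 = m_2 = 0.
Solving: m_0 = 0, m_1 = -6, m_2 = 0.
On [2, 3], S(x) = 4 + 4·(x - 2) + 0·(x - 2)² - 1·(x - 2)³.
With (x - 2) = 1/4: S(9/4) = 319/64.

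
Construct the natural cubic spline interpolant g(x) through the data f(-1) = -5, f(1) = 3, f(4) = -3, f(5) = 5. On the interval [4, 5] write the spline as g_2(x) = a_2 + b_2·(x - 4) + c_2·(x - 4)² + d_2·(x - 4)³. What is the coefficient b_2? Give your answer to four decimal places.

4.6761

With m_i denoting the second derivative at x_i, h_i = 2, 3, 1, and Δ_i = (y_(i+1) − y_i)/h_i = 4, -2, 8:
  2·m_0 + 10·m_1 + 3·m_2 = 6(Δ_1 - Δ_0) = -36
  3·m_1 + 8·m_2 + 1·m_3 = 6(Δ_2 - Δ_1) = 60
Natural end conditions: m_0 = m_3 = 0.
Forward elimination and back-substitution give m_0 = 0, m_1 = -468/71, m_2 = 708/71, m_3 = 0.
On [4, 5], with g_2(x) = a_2 + b_2·(x - 4) + c_2·(x - 4)² + d_2·(x - 4)³: c_2 = m_2/2 = 354/71, d_2 = (m_3 - m_2)/(6h_2) = -118/71, b_2 = Δ_2 - h_2(2m_2 + m_3)/6 = 332/71.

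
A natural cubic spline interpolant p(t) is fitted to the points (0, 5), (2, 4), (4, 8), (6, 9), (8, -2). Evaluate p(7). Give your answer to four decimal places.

Let M_i = p''(x_i). Step sizes h_i = 2, 2, 2, 2; slopes of the chords Δ_i = (y_(i+1) - y_i)/h_i = -1/2, 2, 1/2, -11/2.
  2·M_0 + 8·M_1 + 2·M_2 = 6(Δ_1 - Δ_0) = 15
  2·M_1 + 8·M_2 + 2·M_3 = 6(Δ_2 - Δ_1) = -9
  2·M_2 + 8·M_3 + 2·M_4 = 6(Δ_3 - Δ_2) = -36
Natural end conditions: M_0 = M_4 = 0.
Solving: M_0 = 0, M_1 = 225/112, M_2 = -15/28, M_3 = -489/112, M_4 = 0.
On [6, 8], p(t) = 9 - 145/56·(t - 6) - 489/224·(t - 6)² + 163/448·(t - 6)³.
With (t - 6) = 1: p(7) = 2057/448.

4.5915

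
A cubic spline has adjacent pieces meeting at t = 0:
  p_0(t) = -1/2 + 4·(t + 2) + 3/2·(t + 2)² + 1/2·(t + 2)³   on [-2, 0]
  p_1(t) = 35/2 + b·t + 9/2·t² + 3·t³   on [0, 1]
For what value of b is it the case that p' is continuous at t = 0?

p_0'(t) = 4 + 3·(t + 2) + 3/2·(t + 2)², so p_0'(0) = 16. On the right, p_1'(0) = b, so b = 16.

16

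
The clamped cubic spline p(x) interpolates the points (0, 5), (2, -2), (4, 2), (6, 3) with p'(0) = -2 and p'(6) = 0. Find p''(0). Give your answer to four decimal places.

With σ_i denoting the second derivative at x_i, h_i = 2, 2, 2, and Δ_i = (y_(i+1) − y_i)/h_i = -7/2, 2, 1/2:
  2·σ_0 + 8·σ_1 + 2·σ_2 = 6(Δ_1 - Δ_0) = 33
  2·σ_1 + 8·σ_2 + 2·σ_3 = 6(Δ_2 - Δ_1) = -9
Clamped end conditions give two more equations: 2h_0·σ_0 + h_0·σ_1 = 6(Δ_0 - p'(0)) = -9 and h_2·σ_2 + 2h_2·σ_3 = 6(p'(6) - Δ_2) = -3.
Solving the tridiagonal system: σ_0 = -16/3, σ_1 = 37/6, σ_2 = -17/6, σ_3 = 2/3.

-5.3333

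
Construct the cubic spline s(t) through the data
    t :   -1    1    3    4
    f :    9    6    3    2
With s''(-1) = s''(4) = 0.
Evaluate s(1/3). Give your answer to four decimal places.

7.0337

Put M_i = s'' at the i-th knot. Here h = (2, 2, 1) and Δ = (-3/2, -3/2, -1), so the interior equations h_(i-1)·M_(i-1) + 2(h_(i-1)+h_i)·M_i + h_i·M_(i+1) = 6(Δ_i − Δ_(i-1)) read
  2·M_0 + 8·M_1 + 2·M_2 = 6(Δ_1 - Δ_0) = 0
  2·M_1 + 6·M_2 + 1·M_3 = 6(Δ_2 - Δ_1) = 3
Natural end conditions: M_0 = M_3 = 0.
Forward elimination and back-substitution give M_0 = 0, M_1 = -3/22, M_2 = 6/11, M_3 = 0.
On [-1, 1], s(t) = 9 - 16/11·(t + 1) + 0·(t + 1)² - 1/88·(t + 1)³.
With (t + 1) = 4/3: s(1/3) = 2089/297.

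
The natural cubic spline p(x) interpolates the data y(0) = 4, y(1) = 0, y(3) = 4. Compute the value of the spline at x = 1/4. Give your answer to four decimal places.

2.7656

Put M_i = p'' at the i-th knot. Here h = (1, 2) and Δ = (-4, 2), so the interior equations h_(i-1)·M_(i-1) + 2(h_(i-1)+h_i)·M_i + h_i·M_(i+1) = 6(Δ_i − Δ_(i-1)) read
  1·M_0 + 6·M_1 + 2·M_2 = 6(Δ_1 - Δ_0) = 36
Natural end conditions: M_0 = M_2 = 0.
Solving: M_0 = 0, M_1 = 6, M_2 = 0.
On [0, 1], p(x) = 4 - 5·x + 0·x² + 1·x³.
With x = 1/4: p(1/4) = 177/64.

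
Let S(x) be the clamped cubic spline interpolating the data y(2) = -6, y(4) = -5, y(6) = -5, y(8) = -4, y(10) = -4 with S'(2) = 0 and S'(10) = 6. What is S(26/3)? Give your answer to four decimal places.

Write σ_i for S''(x_i). With h_i = 2, 2, 2, 2 and divided differences Δ_i = 1/2, 0, 1/2, 0, the continuity of S' gives the tridiagonal system
  2·σ_0 + 8·σ_1 + 2·σ_2 = 6(Δ_1 - Δ_0) = -3
  2·σ_1 + 8·σ_2 + 2·σ_3 = 6(Δ_2 - Δ_1) = 3
  2·σ_2 + 8·σ_3 + 2·σ_4 = 6(Δ_3 - Δ_2) = -3
Clamped end conditions give two more equations: 2h_0·σ_0 + h_0·σ_1 = 6(Δ_0 - S'(2)) = 3 and h_3·σ_3 + 2h_3·σ_4 = 6(S'(10) - Δ_3) = 36.
Forward elimination and back-substitution give σ_0 = 9/7, σ_1 = -15/14, σ_2 = 3/2, σ_3 = -24/7, σ_4 = 75/7.
On [8, 10], S(x) = -4 - 9/7·(x - 8) - 12/7·(x - 8)² + 33/28·(x - 8)³.
With (x - 8) = 2/3: S(26/3) = -332/63.

-5.2698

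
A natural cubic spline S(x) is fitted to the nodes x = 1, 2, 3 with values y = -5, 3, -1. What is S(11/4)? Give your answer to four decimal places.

Write M_i for S''(x_i). With h_i = 1, 1 and divided differences Δ_i = 8, -4, the continuity of S' gives the tridiagonal system
  1·M_0 + 4·M_1 + 1·M_2 = 6(Δ_1 - Δ_0) = -72
Natural end conditions: M_0 = M_2 = 0.
Hence M_0 = 0, M_1 = -18, M_2 = 0.
On [2, 3], S(x) = 3 + 2·(x - 2) - 9·(x - 2)² + 3·(x - 2)³.
With (x - 2) = 3/4: S(11/4) = 45/64.

0.7031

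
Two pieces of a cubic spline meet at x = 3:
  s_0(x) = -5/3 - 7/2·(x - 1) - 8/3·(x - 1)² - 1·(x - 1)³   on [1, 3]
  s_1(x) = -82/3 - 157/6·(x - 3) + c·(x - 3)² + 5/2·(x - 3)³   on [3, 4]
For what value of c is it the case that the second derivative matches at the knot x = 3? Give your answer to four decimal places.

s_0''(x) = -16/3 - 6·(x - 1), so s_0''(3) = -52/3. On the right, s_1''(3) = 2c, so c = -26/3.

-8.6667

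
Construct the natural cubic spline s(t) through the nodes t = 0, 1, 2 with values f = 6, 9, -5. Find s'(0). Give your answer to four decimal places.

With M_i denoting the second derivative at x_i, h_i = 1, 1, and Δ_i = (y_(i+1) − y_i)/h_i = 3, -14:
  1·M_0 + 4·M_1 + 1·M_2 = 6(Δ_1 - Δ_0) = -102
Natural end conditions: M_0 = M_2 = 0.
Forward elimination and back-substitution give M_0 = 0, M_1 = -51/2, M_2 = 0.
On [0, 1], s'(t) = b_0 + 2c_0·t + 3d_0·t² with b_0 = Δ_0 - h_0(2M_0 + M_1)/6 = 29/4, c_0 = M_0/2 = 0, d_0 = (M_1 - M_0)/(6h_0) = -17/4. So s'(0) = 29/4.

7.2500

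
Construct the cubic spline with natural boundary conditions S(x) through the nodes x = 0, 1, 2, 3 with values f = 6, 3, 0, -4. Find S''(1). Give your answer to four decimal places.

Write m_i for S''(x_i). With h_i = 1, 1, 1 and divided differences Δ_i = -3, -3, -4, the continuity of S' gives the tridiagonal system
  1·m_0 + 4·m_1 + 1·m_2 = 6(Δ_1 - Δ_0) = 0
  1·m_1 + 4·m_2 + 1·m_3 = 6(Δ_2 - Δ_1) = -6
Natural end conditions: m_0 = m_3 = 0.
Solving: m_0 = 0, m_1 = 2/5, m_2 = -8/5, m_3 = 0.

0.4000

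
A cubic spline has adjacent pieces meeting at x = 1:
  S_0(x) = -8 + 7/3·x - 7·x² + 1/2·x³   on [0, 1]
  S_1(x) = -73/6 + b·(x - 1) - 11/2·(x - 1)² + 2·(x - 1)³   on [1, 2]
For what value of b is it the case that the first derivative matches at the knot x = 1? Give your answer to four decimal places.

-10.1667

S_0'(x) = 7/3 - 14·x + 3/2·x², so S_0'(1) = -61/6. On the right, S_1'(1) = b, so b = -61/6.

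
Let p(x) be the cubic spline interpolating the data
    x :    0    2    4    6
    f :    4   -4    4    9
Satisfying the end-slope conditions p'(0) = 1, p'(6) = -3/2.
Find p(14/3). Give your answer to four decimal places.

7.1975

Put σ_i = p'' at the i-th knot. Here h = (2, 2, 2) and Δ = (-4, 4, 5/2), so the interior equations h_(i-1)·σ_(i-1) + 2(h_(i-1)+h_i)·σ_i + h_i·σ_(i+1) = 6(Δ_i − Δ_(i-1)) read
  2·σ_0 + 8·σ_1 + 2·σ_2 = 6(Δ_1 - Δ_0) = 48
  2·σ_1 + 8·σ_2 + 2·σ_3 = 6(Δ_2 - Δ_1) = -9
Clamped end conditions give two more equations: 2h_0·σ_0 + h_0·σ_1 = 6(Δ_0 - p'(0)) = -30 and h_2·σ_2 + 2h_2·σ_3 = 6(p'(6) - Δ_2) = -24.
Forward elimination and back-substitution give σ_0 = -37/3, σ_1 = 29/3, σ_2 = -7/3, σ_3 = -29/6.
On [4, 6], p(x) = 4 + 17/3·(x - 4) - 7/6·(x - 4)² - 5/24·(x - 4)³.
With (x - 4) = 2/3: p(14/3) = 583/81.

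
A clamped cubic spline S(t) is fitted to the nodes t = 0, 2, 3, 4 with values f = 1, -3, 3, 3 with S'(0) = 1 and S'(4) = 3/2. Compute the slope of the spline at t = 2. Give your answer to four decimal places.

3.7727

With M_i denoting the second derivative at x_i, h_i = 2, 1, 1, and Δ_i = (y_(i+1) − y_i)/h_i = -2, 6, 0:
  2·M_0 + 6·M_1 + 1·M_2 = 6(Δ_1 - Δ_0) = 48
  1·M_1 + 4·M_2 + 1·M_3 = 6(Δ_2 - Δ_1) = -36
Clamped end conditions give two more equations: 2h_0·M_0 + h_0·M_1 = 6(Δ_0 - S'(0)) = -18 and h_2·M_2 + 2h_2·M_3 = 6(S'(4) - Δ_2) = 9.
Hence M_0 = -259/22, M_1 = 160/11, M_2 = -173/11, M_3 = 136/11.
On [2, 3], S'(t) = b_1 + 2c_1·(t - 2) + 3d_1·(t - 2)² with b_1 = Δ_1 - h_1(2M_1 + M_2)/6 = 83/22, c_1 = M_1/2 = 80/11, d_1 = (M_2 - M_1)/(6h_1) = -111/22. So S'(2) = 83/22.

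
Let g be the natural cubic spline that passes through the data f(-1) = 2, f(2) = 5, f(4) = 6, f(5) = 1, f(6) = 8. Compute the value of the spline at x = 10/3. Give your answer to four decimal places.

7.6798

With m_i denoting the second derivative at x_i, h_i = 3, 2, 1, 1, and Δ_i = (y_(i+1) − y_i)/h_i = 1, 1/2, -5, 7:
  3·m_0 + 10·m_1 + 2·m_2 = 6(Δ_1 - Δ_0) = -3
  2·m_1 + 6·m_2 + 1·m_3 = 6(Δ_2 - Δ_1) = -33
  1·m_2 + 4·m_3 + 1·m_4 = 6(Δ_3 - Δ_2) = 72
Natural end conditions: m_0 = m_4 = 0.
Solving the tridiagonal system: m_0 = 0, m_1 = 339/214, m_2 = -1008/107, m_3 = 2178/107, m_4 = 0.
On [2, 4], g(x) = 5 + 553/214·(x - 2) + 339/428·(x - 2)² - 785/856·(x - 2)³.
With (x - 2) = 4/3: g(10/3) = 22187/2889.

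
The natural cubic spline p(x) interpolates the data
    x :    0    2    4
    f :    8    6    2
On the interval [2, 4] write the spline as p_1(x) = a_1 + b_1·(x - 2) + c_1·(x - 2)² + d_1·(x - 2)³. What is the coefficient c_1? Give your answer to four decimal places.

With σ_i denoting the second derivative at x_i, h_i = 2, 2, and Δ_i = (y_(i+1) − y_i)/h_i = -1, -2:
  2·σ_0 + 8·σ_1 + 2·σ_2 = 6(Δ_1 - Δ_0) = -6
Natural end conditions: σ_0 = σ_2 = 0.
Solving: σ_0 = 0, σ_1 = -3/4, σ_2 = 0.
On [2, 4], with p_1(x) = a_1 + b_1·(x - 2) + c_1·(x - 2)² + d_1·(x - 2)³: c_1 = σ_1/2 = -3/8, d_1 = (σ_2 - σ_1)/(6h_1) = 1/16, b_1 = Δ_1 - h_1(2σ_1 + σ_2)/6 = -3/2.

-0.3750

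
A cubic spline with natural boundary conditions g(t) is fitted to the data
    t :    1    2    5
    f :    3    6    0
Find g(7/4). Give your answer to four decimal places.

5.4551

Write m_i for g''(x_i). With h_i = 1, 3 and divided differences Δ_i = 3, -2, the continuity of g' gives the tridiagonal system
  1·m_0 + 8·m_1 + 3·m_2 = 6(Δ_1 - Δ_0) = -30
Natural end conditions: m_0 = m_2 = 0.
Solving: m_0 = 0, m_1 = -15/4, m_2 = 0.
On [1, 2], g(t) = 3 + 29/8·(t - 1) + 0·(t - 1)² - 5/8·(t - 1)³.
With (t - 1) = 3/4: g(7/4) = 2793/512.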